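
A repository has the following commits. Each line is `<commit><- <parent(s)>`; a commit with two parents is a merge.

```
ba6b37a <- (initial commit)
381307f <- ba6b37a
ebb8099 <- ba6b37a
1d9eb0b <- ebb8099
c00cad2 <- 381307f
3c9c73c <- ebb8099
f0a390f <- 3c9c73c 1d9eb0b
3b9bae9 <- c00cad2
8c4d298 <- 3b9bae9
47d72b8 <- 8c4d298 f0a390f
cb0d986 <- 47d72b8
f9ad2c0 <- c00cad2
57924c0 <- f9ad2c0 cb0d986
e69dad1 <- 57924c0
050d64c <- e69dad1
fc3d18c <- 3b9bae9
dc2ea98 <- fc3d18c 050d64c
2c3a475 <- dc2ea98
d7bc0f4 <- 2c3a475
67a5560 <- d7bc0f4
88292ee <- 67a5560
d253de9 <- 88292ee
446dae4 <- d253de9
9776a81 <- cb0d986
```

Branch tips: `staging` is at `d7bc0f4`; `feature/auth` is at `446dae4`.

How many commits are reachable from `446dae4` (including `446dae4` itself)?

Walking parent pointers from 446dae4: reachable set = {050d64c, 1d9eb0b, 2c3a475, 381307f, 3b9bae9, 3c9c73c, 446dae4, 47d72b8, 57924c0, 67a5560, 88292ee, 8c4d298, ba6b37a, c00cad2, cb0d986, d253de9, d7bc0f4, dc2ea98, e69dad1, ebb8099, f0a390f, f9ad2c0, fc3d18c}.
That is 23 commits.

23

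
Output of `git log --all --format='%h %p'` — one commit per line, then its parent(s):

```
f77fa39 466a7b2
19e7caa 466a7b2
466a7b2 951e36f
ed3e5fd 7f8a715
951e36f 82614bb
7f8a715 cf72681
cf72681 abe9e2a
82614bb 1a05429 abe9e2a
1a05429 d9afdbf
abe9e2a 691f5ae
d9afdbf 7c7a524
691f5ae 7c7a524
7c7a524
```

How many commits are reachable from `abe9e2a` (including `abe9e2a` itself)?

3

Walking parent pointers from abe9e2a: reachable set = {691f5ae, 7c7a524, abe9e2a}.
That is 3 commits.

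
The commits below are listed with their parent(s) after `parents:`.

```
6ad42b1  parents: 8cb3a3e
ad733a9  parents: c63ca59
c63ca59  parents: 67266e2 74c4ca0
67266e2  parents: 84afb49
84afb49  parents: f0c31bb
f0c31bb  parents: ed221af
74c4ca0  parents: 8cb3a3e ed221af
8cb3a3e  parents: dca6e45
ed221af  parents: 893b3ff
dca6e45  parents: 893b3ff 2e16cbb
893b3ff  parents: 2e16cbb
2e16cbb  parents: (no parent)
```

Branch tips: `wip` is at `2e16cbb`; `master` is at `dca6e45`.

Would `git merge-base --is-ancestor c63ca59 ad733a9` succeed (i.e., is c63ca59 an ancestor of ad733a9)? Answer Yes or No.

Ancestors of ad733a9 (commits reachable by following parents): {2e16cbb, 67266e2, 74c4ca0, 84afb49, 893b3ff, 8cb3a3e, ad733a9, c63ca59, dca6e45, ed221af, f0c31bb}.
c63ca59 is in that set, so it is an ancestor of ad733a9.

Yes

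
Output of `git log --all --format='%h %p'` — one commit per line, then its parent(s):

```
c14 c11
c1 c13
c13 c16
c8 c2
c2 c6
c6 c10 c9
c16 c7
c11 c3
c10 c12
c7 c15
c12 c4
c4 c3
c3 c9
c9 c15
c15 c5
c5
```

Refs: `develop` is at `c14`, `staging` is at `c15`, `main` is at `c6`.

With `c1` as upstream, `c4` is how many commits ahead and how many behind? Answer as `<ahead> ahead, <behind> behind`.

3 ahead, 4 behind

Reachable from c4: {c15, c3, c4, c5, c9}.
Reachable from c1: {c1, c13, c15, c16, c5, c7}.
Only in c4's history (ahead): {c3, c4, c9} — 3.
Only in c1's history (behind): {c1, c13, c16, c7} — 4.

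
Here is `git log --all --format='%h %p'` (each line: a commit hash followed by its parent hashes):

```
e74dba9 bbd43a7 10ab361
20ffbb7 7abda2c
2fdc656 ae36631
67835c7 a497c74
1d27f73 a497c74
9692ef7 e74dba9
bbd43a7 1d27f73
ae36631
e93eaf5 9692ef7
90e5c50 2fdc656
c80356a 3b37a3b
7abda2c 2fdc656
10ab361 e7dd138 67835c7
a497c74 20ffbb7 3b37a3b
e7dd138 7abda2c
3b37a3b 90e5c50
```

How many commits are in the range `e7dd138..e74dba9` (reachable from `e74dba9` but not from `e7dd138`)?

Reachable from e74dba9: {10ab361, 1d27f73, 20ffbb7, 2fdc656, 3b37a3b, 67835c7, 7abda2c, 90e5c50, a497c74, ae36631, bbd43a7, e74dba9, e7dd138}.
Reachable from e7dd138: {2fdc656, 7abda2c, ae36631, e7dd138}.
In e74dba9's history but not e7dd138's: {10ab361, 1d27f73, 20ffbb7, 3b37a3b, 67835c7, 90e5c50, a497c74, bbd43a7, e74dba9} — 9 commits.

9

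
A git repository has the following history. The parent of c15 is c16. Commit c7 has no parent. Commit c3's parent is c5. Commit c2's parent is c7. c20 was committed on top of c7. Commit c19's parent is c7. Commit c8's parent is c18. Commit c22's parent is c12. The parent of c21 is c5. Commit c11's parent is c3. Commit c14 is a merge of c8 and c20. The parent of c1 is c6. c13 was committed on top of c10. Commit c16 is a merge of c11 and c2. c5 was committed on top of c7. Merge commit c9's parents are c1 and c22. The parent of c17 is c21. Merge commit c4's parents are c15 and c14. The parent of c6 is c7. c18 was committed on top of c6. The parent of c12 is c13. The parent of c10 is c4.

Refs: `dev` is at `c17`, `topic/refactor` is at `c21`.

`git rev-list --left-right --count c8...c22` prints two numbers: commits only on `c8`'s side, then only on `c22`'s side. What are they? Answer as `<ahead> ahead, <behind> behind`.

Reachable from c8: {c18, c6, c7, c8}.
Reachable from c22: {c10, c11, c12, c13, c14, c15, c16, c18, c2, c20, c22, c3, c4, c5, c6, c7, c8}.
Only in c8's history (ahead): {} — 0.
Only in c22's history (behind): {c10, c11, c12, c13, c14, c15, c16, c2, c20, c22, c3, c4, c5} — 13.

0 ahead, 13 behind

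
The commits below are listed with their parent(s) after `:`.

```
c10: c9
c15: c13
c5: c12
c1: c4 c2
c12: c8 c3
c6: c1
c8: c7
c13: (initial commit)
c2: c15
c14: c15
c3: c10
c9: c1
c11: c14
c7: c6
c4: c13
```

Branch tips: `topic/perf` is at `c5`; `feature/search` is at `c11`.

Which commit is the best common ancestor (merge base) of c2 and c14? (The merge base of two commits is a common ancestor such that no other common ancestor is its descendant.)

c15

Ancestors of c2: {c13, c15, c2}.
Ancestors of c14: {c13, c14, c15}.
Common ancestors: {c13, c15}.
Among these, c15 is not an ancestor of any other common ancestor — it is the merge base.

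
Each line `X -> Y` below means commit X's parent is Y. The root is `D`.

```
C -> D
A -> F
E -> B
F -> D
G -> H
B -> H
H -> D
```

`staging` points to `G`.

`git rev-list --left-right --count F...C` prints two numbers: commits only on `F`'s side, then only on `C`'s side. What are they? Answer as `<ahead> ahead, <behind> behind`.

Reachable from F: {D, F}.
Reachable from C: {C, D}.
Only in F's history (ahead): {F} — 1.
Only in C's history (behind): {C} — 1.

1 ahead, 1 behind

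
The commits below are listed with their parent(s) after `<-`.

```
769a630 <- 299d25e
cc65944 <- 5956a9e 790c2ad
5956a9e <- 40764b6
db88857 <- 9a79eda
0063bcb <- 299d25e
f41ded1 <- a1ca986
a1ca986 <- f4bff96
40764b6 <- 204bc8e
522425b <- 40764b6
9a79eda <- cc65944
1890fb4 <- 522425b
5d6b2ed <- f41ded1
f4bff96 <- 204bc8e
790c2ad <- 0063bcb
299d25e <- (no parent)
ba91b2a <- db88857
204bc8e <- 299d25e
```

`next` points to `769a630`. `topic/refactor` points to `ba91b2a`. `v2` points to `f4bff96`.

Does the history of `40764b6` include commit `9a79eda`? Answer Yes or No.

Ancestors of 40764b6: {204bc8e, 299d25e, 40764b6}.
9a79eda is not in that set, so it is not an ancestor of 40764b6.

No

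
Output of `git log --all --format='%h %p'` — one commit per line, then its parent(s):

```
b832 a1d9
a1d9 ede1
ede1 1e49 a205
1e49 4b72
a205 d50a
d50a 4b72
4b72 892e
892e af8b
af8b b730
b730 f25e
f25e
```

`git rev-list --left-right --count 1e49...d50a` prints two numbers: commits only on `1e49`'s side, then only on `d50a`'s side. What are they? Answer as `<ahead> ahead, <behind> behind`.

1 ahead, 1 behind

Reachable from 1e49: {1e49, 4b72, 892e, af8b, b730, f25e}.
Reachable from d50a: {4b72, 892e, af8b, b730, d50a, f25e}.
Only in 1e49's history (ahead): {1e49} — 1.
Only in d50a's history (behind): {d50a} — 1.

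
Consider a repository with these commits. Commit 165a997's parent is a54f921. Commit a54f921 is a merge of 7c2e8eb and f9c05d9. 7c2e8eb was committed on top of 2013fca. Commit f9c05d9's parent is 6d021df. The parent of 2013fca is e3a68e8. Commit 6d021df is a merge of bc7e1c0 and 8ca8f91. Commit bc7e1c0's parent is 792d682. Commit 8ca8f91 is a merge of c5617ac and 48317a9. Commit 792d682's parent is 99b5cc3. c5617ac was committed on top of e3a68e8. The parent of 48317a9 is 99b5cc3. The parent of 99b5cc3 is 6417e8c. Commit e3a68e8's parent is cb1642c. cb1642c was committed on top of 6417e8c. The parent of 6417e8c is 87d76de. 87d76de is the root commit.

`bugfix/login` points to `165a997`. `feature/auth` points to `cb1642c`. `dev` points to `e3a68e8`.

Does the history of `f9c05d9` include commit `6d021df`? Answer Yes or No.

Yes

Ancestors of f9c05d9 (commits reachable by following parents): {48317a9, 6417e8c, 6d021df, 792d682, 87d76de, 8ca8f91, 99b5cc3, bc7e1c0, c5617ac, cb1642c, e3a68e8, f9c05d9}.
6d021df is in that set, so it is an ancestor of f9c05d9.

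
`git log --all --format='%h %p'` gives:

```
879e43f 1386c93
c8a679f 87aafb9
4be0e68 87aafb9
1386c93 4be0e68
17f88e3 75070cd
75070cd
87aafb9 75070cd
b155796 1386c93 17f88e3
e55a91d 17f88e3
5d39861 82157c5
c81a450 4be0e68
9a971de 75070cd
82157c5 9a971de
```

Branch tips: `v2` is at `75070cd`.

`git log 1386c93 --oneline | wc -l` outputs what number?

4

Walking parent pointers from 1386c93: reachable set = {1386c93, 4be0e68, 75070cd, 87aafb9}.
That is 4 commits.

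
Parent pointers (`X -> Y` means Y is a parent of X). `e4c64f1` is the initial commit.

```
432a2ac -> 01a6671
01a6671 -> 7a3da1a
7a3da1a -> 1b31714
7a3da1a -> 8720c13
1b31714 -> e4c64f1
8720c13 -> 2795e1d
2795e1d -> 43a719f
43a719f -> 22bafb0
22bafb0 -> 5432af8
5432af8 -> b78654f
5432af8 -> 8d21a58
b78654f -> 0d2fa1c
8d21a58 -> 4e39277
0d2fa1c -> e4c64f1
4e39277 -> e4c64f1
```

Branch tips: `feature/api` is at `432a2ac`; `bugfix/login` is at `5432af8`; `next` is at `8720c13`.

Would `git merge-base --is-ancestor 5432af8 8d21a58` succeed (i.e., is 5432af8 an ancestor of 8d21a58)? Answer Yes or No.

Ancestors of 8d21a58: {4e39277, 8d21a58, e4c64f1}.
5432af8 is not in that set, so it is not an ancestor of 8d21a58.

No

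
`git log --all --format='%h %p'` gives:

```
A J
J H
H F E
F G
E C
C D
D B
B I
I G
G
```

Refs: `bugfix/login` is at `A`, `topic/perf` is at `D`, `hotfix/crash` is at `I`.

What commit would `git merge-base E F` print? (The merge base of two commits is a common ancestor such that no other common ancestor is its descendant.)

G

Ancestors of E: {B, C, D, E, G, I}.
Ancestors of F: {F, G}.
Common ancestors: {G}.
The only common ancestor is G, so it is the merge base.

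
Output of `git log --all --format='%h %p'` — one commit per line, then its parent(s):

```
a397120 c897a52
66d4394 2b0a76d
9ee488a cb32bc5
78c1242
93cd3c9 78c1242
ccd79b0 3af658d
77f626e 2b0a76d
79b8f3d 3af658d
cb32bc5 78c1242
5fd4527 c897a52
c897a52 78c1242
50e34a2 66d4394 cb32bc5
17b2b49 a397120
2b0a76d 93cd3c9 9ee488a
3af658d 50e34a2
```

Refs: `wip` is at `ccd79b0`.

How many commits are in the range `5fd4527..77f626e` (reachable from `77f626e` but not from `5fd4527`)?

5

Reachable from 77f626e: {2b0a76d, 77f626e, 78c1242, 93cd3c9, 9ee488a, cb32bc5}.
Reachable from 5fd4527: {5fd4527, 78c1242, c897a52}.
In 77f626e's history but not 5fd4527's: {2b0a76d, 77f626e, 93cd3c9, 9ee488a, cb32bc5} — 5 commits.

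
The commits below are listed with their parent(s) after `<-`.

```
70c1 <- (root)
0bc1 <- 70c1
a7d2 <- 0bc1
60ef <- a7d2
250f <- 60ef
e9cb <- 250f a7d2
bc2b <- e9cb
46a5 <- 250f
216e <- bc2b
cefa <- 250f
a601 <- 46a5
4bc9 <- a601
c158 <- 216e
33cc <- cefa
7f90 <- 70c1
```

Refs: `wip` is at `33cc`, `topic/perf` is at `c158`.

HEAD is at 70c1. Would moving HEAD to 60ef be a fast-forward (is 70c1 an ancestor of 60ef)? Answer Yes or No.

Yes

A fast-forward from 70c1 to 60ef is possible iff 70c1 is an ancestor of 60ef.
Ancestors of 60ef: {0bc1, 60ef, 70c1, a7d2}.
70c1 is among them, so fast-forward is possible.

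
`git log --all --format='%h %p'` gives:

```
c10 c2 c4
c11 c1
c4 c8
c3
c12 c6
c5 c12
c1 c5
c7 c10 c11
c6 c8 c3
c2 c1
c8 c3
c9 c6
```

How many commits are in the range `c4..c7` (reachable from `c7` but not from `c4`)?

8

Reachable from c7: {c1, c10, c11, c12, c2, c3, c4, c5, c6, c7, c8}.
Reachable from c4: {c3, c4, c8}.
In c7's history but not c4's: {c1, c10, c11, c12, c2, c5, c6, c7} — 8 commits.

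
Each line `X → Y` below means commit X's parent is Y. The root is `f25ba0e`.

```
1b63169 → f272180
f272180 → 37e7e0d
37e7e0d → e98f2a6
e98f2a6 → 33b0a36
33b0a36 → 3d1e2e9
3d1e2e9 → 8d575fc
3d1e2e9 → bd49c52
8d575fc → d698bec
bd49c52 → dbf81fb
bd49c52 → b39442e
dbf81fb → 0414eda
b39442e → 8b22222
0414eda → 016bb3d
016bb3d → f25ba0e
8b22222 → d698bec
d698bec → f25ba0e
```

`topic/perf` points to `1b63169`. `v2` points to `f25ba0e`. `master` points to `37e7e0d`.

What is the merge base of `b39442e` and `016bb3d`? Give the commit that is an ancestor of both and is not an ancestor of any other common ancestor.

f25ba0e

Ancestors of b39442e: {8b22222, b39442e, d698bec, f25ba0e}.
Ancestors of 016bb3d: {016bb3d, f25ba0e}.
Common ancestors: {f25ba0e}.
The only common ancestor is f25ba0e, so it is the merge base.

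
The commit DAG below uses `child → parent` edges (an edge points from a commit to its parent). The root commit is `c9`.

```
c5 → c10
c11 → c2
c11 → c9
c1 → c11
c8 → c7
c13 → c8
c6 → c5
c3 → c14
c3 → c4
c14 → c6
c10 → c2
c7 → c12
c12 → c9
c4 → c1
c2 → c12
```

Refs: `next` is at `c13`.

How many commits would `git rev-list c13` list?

Walking parent pointers from c13: reachable set = {c12, c13, c7, c8, c9}.
That is 5 commits.

5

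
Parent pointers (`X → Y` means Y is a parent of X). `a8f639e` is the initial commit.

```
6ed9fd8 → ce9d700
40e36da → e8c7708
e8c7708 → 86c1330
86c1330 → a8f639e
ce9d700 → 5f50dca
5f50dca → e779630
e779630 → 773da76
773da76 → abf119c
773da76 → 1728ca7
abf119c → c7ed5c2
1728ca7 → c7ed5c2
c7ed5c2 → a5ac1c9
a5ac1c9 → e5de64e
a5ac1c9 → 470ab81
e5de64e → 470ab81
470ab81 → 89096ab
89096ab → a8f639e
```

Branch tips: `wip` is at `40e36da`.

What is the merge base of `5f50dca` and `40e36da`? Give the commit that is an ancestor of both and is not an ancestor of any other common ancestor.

Ancestors of 5f50dca: {1728ca7, 470ab81, 5f50dca, 773da76, 89096ab, a5ac1c9, a8f639e, abf119c, c7ed5c2, e5de64e, e779630}.
Ancestors of 40e36da: {40e36da, 86c1330, a8f639e, e8c7708}.
Common ancestors: {a8f639e}.
The only common ancestor is a8f639e, so it is the merge base.

a8f639e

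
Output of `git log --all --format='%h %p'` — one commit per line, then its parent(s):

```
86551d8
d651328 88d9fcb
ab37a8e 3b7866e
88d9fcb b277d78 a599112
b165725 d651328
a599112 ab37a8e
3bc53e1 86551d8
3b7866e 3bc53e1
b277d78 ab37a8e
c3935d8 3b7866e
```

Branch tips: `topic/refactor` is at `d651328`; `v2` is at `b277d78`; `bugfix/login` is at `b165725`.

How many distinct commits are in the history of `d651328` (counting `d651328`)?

8

Walking parent pointers from d651328: reachable set = {3b7866e, 3bc53e1, 86551d8, 88d9fcb, a599112, ab37a8e, b277d78, d651328}.
That is 8 commits.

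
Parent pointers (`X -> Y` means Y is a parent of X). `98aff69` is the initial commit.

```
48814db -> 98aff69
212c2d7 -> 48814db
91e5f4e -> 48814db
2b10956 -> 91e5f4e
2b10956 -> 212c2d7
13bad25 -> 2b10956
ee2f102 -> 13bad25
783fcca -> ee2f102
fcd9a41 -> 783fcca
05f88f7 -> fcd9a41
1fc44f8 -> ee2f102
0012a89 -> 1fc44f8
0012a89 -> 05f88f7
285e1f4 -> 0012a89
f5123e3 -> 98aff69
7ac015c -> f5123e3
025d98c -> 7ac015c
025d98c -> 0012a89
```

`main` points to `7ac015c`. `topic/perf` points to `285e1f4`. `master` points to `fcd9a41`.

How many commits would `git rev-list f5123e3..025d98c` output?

13

Reachable from 025d98c: {0012a89, 025d98c, 05f88f7, 13bad25, 1fc44f8, 212c2d7, 2b10956, 48814db, 783fcca, 7ac015c, 91e5f4e, 98aff69, ee2f102, f5123e3, fcd9a41}.
Reachable from f5123e3: {98aff69, f5123e3}.
In 025d98c's history but not f5123e3's: {0012a89, 025d98c, 05f88f7, 13bad25, 1fc44f8, 212c2d7, 2b10956, 48814db, 783fcca, 7ac015c, 91e5f4e, ee2f102, fcd9a41} — 13 commits.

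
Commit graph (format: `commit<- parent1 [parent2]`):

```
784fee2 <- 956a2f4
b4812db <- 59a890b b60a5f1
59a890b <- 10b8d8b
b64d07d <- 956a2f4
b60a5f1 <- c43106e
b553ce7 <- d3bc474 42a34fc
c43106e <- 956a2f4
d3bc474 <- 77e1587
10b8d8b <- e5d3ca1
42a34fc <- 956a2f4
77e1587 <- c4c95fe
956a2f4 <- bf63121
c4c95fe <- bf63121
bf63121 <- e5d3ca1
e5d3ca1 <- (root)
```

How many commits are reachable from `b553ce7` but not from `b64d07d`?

5

Reachable from b553ce7: {42a34fc, 77e1587, 956a2f4, b553ce7, bf63121, c4c95fe, d3bc474, e5d3ca1}.
Reachable from b64d07d: {956a2f4, b64d07d, bf63121, e5d3ca1}.
In b553ce7's history but not b64d07d's: {42a34fc, 77e1587, b553ce7, c4c95fe, d3bc474} — 5 commits.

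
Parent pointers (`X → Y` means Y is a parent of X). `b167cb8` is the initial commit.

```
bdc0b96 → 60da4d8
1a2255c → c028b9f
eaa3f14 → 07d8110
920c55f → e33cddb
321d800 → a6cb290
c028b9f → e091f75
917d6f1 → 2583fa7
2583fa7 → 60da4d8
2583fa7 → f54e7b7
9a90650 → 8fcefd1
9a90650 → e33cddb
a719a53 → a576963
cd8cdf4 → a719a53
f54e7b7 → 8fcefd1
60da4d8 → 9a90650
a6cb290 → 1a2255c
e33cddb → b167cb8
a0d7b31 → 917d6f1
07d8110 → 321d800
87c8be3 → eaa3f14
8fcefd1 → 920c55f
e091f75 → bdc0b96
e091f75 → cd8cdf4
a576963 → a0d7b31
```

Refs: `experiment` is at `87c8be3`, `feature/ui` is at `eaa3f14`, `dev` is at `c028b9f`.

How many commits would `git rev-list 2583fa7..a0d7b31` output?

2

Reachable from a0d7b31: {2583fa7, 60da4d8, 8fcefd1, 917d6f1, 920c55f, 9a90650, a0d7b31, b167cb8, e33cddb, f54e7b7}.
Reachable from 2583fa7: {2583fa7, 60da4d8, 8fcefd1, 920c55f, 9a90650, b167cb8, e33cddb, f54e7b7}.
In a0d7b31's history but not 2583fa7's: {917d6f1, a0d7b31} — 2 commits.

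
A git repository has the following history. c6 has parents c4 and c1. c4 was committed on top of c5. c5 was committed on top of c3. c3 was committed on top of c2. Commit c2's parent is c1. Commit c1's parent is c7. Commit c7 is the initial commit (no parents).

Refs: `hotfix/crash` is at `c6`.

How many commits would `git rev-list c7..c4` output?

Reachable from c4: {c1, c2, c3, c4, c5, c7}.
Reachable from c7: {c7}.
In c4's history but not c7's: {c1, c2, c3, c4, c5} — 5 commits.

5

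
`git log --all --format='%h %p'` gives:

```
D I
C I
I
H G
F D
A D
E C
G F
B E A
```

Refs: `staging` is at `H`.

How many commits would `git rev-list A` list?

3

Walking parent pointers from A: reachable set = {A, D, I}.
That is 3 commits.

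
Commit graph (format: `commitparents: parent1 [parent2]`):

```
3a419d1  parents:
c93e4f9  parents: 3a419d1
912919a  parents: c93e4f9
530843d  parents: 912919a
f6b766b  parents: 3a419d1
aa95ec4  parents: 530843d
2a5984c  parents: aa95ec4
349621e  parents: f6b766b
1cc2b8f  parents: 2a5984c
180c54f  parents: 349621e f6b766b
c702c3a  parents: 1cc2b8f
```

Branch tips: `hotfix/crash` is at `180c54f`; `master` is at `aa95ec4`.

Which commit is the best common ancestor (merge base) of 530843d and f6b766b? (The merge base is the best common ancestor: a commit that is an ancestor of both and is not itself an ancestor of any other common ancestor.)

3a419d1

Ancestors of 530843d: {3a419d1, 530843d, 912919a, c93e4f9}.
Ancestors of f6b766b: {3a419d1, f6b766b}.
Common ancestors: {3a419d1}.
The only common ancestor is 3a419d1, so it is the merge base.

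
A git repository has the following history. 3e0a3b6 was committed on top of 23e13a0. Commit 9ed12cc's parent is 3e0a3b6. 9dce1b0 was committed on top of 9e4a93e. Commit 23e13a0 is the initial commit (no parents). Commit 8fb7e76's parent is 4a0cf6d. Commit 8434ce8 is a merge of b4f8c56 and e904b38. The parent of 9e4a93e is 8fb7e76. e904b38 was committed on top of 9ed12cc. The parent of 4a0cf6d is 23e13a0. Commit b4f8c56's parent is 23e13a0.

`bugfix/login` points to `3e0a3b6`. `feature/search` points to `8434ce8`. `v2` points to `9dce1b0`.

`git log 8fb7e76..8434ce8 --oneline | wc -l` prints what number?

5

Reachable from 8434ce8: {23e13a0, 3e0a3b6, 8434ce8, 9ed12cc, b4f8c56, e904b38}.
Reachable from 8fb7e76: {23e13a0, 4a0cf6d, 8fb7e76}.
In 8434ce8's history but not 8fb7e76's: {3e0a3b6, 8434ce8, 9ed12cc, b4f8c56, e904b38} — 5 commits.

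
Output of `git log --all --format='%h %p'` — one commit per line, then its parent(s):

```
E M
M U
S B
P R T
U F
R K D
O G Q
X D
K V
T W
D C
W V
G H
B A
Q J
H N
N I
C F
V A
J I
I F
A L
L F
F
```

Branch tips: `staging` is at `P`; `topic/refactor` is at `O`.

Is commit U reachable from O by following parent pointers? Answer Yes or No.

Ancestors of O: {F, G, H, I, J, N, O, Q}.
U is not in that set, so it is not an ancestor of O.

No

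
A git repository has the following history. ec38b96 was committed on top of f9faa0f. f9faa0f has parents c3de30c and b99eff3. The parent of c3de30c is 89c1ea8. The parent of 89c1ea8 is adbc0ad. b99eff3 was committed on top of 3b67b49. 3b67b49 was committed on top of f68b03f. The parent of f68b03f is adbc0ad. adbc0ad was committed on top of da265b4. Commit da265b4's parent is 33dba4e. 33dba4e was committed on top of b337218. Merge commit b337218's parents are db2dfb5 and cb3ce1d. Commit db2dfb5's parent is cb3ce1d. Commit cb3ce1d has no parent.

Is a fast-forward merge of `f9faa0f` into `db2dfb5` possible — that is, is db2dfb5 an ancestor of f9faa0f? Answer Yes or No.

A fast-forward from db2dfb5 to f9faa0f is possible iff db2dfb5 is an ancestor of f9faa0f.
Ancestors of f9faa0f: {33dba4e, 3b67b49, 89c1ea8, adbc0ad, b337218, b99eff3, c3de30c, cb3ce1d, da265b4, db2dfb5, f68b03f, f9faa0f}.
db2dfb5 is among them, so fast-forward is possible.

Yes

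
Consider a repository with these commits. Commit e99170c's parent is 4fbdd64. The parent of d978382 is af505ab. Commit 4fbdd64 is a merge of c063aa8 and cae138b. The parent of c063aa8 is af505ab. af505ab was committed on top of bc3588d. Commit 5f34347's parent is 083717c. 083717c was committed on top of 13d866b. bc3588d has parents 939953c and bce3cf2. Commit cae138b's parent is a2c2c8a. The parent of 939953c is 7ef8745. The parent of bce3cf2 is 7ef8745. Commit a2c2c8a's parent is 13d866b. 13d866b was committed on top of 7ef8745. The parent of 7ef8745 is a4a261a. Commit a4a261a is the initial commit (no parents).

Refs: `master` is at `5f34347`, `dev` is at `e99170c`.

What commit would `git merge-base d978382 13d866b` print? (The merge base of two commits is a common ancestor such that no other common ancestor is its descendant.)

7ef8745

Ancestors of d978382: {7ef8745, 939953c, a4a261a, af505ab, bc3588d, bce3cf2, d978382}.
Ancestors of 13d866b: {13d866b, 7ef8745, a4a261a}.
Common ancestors: {7ef8745, a4a261a}.
Among these, 7ef8745 is not an ancestor of any other common ancestor — it is the merge base.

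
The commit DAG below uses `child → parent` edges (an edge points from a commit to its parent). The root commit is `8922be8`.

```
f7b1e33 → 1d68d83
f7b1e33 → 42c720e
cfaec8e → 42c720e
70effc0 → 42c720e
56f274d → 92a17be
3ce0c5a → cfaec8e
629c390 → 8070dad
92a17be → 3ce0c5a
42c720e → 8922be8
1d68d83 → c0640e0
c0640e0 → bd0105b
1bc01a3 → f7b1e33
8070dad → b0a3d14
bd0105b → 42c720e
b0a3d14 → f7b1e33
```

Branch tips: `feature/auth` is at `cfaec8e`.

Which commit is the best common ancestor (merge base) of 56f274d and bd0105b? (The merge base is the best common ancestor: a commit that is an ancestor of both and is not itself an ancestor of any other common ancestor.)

42c720e

Ancestors of 56f274d: {3ce0c5a, 42c720e, 56f274d, 8922be8, 92a17be, cfaec8e}.
Ancestors of bd0105b: {42c720e, 8922be8, bd0105b}.
Common ancestors: {42c720e, 8922be8}.
Among these, 42c720e is not an ancestor of any other common ancestor — it is the merge base.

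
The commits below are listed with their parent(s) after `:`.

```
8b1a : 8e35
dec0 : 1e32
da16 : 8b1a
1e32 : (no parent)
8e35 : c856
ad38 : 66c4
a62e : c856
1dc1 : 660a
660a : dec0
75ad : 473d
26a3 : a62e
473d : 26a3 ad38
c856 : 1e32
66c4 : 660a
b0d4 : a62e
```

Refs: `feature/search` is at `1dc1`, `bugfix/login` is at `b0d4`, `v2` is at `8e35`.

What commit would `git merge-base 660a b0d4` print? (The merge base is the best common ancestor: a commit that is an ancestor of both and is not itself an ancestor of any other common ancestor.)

Ancestors of 660a: {1e32, 660a, dec0}.
Ancestors of b0d4: {1e32, a62e, b0d4, c856}.
Common ancestors: {1e32}.
The only common ancestor is 1e32, so it is the merge base.

1e32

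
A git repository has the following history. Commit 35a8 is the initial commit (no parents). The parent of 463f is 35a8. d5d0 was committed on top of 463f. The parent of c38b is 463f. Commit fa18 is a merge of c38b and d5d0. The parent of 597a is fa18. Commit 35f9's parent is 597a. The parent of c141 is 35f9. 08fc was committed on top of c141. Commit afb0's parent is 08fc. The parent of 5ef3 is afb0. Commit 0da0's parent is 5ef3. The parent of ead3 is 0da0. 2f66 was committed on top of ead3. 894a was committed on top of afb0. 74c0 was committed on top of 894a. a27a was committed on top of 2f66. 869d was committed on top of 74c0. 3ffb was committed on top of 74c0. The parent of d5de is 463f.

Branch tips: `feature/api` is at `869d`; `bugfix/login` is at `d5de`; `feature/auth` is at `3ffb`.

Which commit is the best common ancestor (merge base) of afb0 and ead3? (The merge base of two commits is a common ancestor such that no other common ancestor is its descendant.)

afb0

Ancestors of afb0: {08fc, 35a8, 35f9, 463f, 597a, afb0, c141, c38b, d5d0, fa18}.
Ancestors of ead3: {08fc, 0da0, 35a8, 35f9, 463f, 597a, 5ef3, afb0, c141, c38b, d5d0, ead3, fa18}.
Common ancestors: {08fc, 35a8, 35f9, 463f, 597a, afb0, c141, c38b, d5d0, fa18}.
Among these, afb0 is not an ancestor of any other common ancestor — it is the merge base.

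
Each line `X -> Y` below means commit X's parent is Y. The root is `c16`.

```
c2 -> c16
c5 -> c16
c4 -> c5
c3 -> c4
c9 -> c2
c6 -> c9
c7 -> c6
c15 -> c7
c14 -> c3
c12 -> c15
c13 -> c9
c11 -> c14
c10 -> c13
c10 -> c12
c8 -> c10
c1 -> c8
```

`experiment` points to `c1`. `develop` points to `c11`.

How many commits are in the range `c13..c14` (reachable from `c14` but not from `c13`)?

Reachable from c14: {c14, c16, c3, c4, c5}.
Reachable from c13: {c13, c16, c2, c9}.
In c14's history but not c13's: {c14, c3, c4, c5} — 4 commits.

4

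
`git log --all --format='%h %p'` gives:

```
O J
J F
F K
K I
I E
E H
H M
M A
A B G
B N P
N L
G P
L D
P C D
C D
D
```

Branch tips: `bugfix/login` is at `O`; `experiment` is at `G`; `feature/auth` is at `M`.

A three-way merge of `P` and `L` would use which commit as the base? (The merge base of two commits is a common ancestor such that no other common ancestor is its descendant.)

Ancestors of P: {C, D, P}.
Ancestors of L: {D, L}.
Common ancestors: {D}.
The only common ancestor is D, so it is the merge base.

D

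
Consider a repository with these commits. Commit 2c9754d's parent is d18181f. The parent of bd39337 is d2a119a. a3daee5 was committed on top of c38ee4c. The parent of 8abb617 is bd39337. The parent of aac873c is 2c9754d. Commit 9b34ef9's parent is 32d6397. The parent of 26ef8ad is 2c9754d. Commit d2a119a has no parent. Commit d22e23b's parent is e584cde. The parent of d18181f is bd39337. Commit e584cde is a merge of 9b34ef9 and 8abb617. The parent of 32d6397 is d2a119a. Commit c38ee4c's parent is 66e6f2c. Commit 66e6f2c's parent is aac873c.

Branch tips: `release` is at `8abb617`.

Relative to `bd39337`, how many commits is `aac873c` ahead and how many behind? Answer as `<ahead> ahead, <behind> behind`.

3 ahead, 0 behind

Reachable from aac873c: {2c9754d, aac873c, bd39337, d18181f, d2a119a}.
Reachable from bd39337: {bd39337, d2a119a}.
Only in aac873c's history (ahead): {2c9754d, aac873c, d18181f} — 3.
Only in bd39337's history (behind): {} — 0.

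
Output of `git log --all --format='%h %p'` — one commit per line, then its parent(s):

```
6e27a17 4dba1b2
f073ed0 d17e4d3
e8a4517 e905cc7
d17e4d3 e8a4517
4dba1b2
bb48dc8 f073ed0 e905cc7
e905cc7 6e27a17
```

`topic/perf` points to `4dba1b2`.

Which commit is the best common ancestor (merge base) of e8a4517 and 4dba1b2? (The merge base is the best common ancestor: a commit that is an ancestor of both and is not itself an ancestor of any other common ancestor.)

4dba1b2

Ancestors of e8a4517: {4dba1b2, 6e27a17, e8a4517, e905cc7}.
Ancestors of 4dba1b2: {4dba1b2}.
Common ancestors: {4dba1b2}.
The only common ancestor is 4dba1b2, so it is the merge base.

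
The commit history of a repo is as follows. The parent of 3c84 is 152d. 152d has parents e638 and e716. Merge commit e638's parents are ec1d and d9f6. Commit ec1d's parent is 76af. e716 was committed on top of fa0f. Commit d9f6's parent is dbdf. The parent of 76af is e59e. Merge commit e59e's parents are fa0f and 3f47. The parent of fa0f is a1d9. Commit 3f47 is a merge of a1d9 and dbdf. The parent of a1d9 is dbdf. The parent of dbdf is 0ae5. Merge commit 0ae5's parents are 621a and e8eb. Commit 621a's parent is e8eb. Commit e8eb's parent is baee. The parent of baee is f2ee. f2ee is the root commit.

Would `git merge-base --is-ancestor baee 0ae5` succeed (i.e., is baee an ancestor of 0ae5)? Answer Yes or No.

Ancestors of 0ae5 (commits reachable by following parents): {0ae5, 621a, baee, e8eb, f2ee}.
baee is in that set, so it is an ancestor of 0ae5.

Yes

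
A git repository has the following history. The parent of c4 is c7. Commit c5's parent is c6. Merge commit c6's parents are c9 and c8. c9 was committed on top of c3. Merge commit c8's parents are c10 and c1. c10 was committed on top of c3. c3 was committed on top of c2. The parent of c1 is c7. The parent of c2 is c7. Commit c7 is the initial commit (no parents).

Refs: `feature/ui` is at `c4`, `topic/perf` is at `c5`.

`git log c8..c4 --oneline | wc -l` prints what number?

Reachable from c4: {c4, c7}.
Reachable from c8: {c1, c10, c2, c3, c7, c8}.
In c4's history but not c8's: {c4} — 1 commit.

1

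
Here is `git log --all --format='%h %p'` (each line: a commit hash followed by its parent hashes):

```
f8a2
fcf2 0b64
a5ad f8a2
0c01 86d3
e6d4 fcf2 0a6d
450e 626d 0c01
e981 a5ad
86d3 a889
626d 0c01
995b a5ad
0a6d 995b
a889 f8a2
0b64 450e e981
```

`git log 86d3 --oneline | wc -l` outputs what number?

Walking parent pointers from 86d3: reachable set = {86d3, a889, f8a2}.
That is 3 commits.

3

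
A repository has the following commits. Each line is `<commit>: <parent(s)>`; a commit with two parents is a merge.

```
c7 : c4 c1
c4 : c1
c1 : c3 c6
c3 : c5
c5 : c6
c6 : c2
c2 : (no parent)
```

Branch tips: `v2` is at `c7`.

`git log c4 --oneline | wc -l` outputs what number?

6

Walking parent pointers from c4: reachable set = {c1, c2, c3, c4, c5, c6}.
That is 6 commits.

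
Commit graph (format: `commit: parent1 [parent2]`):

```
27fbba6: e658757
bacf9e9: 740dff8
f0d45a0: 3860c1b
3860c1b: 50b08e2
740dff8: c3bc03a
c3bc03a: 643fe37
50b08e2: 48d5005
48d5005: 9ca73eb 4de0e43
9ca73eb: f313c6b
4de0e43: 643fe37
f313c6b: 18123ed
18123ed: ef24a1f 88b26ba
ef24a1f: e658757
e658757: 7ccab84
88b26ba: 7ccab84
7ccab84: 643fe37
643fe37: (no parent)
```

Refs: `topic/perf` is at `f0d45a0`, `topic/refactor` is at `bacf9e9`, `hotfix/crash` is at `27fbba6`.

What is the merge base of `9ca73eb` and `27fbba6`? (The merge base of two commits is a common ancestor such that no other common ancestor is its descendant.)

e658757

Ancestors of 9ca73eb: {18123ed, 643fe37, 7ccab84, 88b26ba, 9ca73eb, e658757, ef24a1f, f313c6b}.
Ancestors of 27fbba6: {27fbba6, 643fe37, 7ccab84, e658757}.
Common ancestors: {643fe37, 7ccab84, e658757}.
Among these, e658757 is not an ancestor of any other common ancestor — it is the merge base.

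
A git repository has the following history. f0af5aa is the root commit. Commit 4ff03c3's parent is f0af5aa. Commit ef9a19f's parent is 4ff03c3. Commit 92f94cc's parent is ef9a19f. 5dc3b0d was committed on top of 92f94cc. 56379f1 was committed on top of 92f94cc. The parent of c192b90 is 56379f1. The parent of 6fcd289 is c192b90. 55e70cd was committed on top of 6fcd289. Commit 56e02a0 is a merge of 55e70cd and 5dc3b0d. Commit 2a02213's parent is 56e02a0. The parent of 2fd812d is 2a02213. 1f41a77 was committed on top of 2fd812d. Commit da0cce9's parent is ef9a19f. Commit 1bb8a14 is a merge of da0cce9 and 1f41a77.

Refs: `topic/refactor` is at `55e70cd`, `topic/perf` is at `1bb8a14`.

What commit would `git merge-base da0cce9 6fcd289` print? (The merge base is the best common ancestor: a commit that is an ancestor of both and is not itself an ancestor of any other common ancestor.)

ef9a19f

Ancestors of da0cce9: {4ff03c3, da0cce9, ef9a19f, f0af5aa}.
Ancestors of 6fcd289: {4ff03c3, 56379f1, 6fcd289, 92f94cc, c192b90, ef9a19f, f0af5aa}.
Common ancestors: {4ff03c3, ef9a19f, f0af5aa}.
Among these, ef9a19f is not an ancestor of any other common ancestor — it is the merge base.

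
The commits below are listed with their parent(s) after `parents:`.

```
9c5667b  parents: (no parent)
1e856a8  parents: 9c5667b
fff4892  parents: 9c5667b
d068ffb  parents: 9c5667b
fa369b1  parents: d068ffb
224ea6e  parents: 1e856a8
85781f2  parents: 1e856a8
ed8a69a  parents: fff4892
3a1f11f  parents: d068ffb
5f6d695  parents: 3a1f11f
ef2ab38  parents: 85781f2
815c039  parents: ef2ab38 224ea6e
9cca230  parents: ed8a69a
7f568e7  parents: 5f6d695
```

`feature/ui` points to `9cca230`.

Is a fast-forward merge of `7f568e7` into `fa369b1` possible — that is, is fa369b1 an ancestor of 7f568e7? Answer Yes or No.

A fast-forward from fa369b1 to 7f568e7 is possible iff fa369b1 is an ancestor of 7f568e7.
Ancestors of 7f568e7: {3a1f11f, 5f6d695, 7f568e7, 9c5667b, d068ffb}.
fa369b1 is not among them, so fast-forward is not possible.

No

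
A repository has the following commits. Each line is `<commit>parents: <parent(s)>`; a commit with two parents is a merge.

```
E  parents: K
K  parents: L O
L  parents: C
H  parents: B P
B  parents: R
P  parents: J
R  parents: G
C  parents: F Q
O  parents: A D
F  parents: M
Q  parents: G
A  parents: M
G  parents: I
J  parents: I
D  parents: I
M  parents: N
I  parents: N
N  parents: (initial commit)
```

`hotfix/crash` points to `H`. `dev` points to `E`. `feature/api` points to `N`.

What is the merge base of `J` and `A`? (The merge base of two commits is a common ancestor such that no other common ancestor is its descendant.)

Ancestors of J: {I, J, N}.
Ancestors of A: {A, M, N}.
Common ancestors: {N}.
The only common ancestor is N, so it is the merge base.

N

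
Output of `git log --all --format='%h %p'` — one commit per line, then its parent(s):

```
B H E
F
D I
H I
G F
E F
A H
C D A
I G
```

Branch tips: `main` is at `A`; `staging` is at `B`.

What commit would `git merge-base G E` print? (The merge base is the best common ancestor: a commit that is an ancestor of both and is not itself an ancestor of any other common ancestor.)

Ancestors of G: {F, G}.
Ancestors of E: {E, F}.
Common ancestors: {F}.
The only common ancestor is F, so it is the merge base.

F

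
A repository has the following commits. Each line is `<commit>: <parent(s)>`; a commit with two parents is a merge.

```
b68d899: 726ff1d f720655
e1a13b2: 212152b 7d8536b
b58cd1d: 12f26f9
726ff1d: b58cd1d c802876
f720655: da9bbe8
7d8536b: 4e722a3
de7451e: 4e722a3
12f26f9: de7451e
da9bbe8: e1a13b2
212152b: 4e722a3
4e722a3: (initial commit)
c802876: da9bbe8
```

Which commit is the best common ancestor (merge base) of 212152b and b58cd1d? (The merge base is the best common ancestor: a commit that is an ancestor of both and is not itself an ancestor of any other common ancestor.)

Ancestors of 212152b: {212152b, 4e722a3}.
Ancestors of b58cd1d: {12f26f9, 4e722a3, b58cd1d, de7451e}.
Common ancestors: {4e722a3}.
The only common ancestor is 4e722a3, so it is the merge base.

4e722a3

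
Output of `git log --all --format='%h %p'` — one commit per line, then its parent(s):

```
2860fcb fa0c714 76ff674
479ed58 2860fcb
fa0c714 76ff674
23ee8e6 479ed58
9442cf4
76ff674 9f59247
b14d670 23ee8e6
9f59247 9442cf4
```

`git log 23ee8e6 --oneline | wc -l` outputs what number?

Walking parent pointers from 23ee8e6: reachable set = {23ee8e6, 2860fcb, 479ed58, 76ff674, 9442cf4, 9f59247, fa0c714}.
That is 7 commits.

7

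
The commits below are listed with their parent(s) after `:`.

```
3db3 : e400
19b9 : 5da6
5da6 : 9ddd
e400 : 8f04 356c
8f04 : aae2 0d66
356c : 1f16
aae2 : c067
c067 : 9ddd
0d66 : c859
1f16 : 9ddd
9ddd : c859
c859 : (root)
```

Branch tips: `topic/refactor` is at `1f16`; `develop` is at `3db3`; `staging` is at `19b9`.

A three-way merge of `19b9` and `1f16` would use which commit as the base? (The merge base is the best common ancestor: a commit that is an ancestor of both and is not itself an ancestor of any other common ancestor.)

9ddd

Ancestors of 19b9: {19b9, 5da6, 9ddd, c859}.
Ancestors of 1f16: {1f16, 9ddd, c859}.
Common ancestors: {9ddd, c859}.
Among these, 9ddd is not an ancestor of any other common ancestor — it is the merge base.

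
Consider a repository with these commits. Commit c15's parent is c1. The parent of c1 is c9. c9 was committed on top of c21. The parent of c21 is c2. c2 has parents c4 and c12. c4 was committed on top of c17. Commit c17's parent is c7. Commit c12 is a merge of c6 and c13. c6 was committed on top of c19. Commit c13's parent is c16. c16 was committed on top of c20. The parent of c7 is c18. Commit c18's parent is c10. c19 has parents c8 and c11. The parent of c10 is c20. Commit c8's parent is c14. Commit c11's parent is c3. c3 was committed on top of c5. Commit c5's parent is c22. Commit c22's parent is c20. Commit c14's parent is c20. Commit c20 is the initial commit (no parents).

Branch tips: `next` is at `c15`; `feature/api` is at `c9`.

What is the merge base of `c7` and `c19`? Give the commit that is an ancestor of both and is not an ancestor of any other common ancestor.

c20

Ancestors of c7: {c10, c18, c20, c7}.
Ancestors of c19: {c11, c14, c19, c20, c22, c3, c5, c8}.
Common ancestors: {c20}.
The only common ancestor is c20, so it is the merge base.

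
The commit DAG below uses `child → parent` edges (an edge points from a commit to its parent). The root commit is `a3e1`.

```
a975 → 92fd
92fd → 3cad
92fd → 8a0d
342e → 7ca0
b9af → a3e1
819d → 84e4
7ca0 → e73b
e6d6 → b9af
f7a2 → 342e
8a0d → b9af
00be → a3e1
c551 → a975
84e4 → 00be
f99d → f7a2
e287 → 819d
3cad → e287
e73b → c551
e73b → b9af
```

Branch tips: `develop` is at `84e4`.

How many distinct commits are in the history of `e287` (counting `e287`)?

5

Walking parent pointers from e287: reachable set = {00be, 819d, 84e4, a3e1, e287}.
That is 5 commits.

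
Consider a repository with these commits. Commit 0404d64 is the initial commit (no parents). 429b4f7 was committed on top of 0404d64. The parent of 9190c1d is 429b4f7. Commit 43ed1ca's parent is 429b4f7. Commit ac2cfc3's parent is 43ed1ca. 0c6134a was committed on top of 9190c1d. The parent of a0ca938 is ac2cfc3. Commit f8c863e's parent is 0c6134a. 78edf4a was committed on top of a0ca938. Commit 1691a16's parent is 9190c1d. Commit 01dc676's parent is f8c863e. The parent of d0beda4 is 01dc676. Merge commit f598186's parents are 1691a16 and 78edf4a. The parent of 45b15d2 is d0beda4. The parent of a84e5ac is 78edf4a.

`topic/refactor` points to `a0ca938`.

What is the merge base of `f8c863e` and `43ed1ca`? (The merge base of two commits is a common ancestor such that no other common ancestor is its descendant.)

429b4f7

Ancestors of f8c863e: {0404d64, 0c6134a, 429b4f7, 9190c1d, f8c863e}.
Ancestors of 43ed1ca: {0404d64, 429b4f7, 43ed1ca}.
Common ancestors: {0404d64, 429b4f7}.
Among these, 429b4f7 is not an ancestor of any other common ancestor — it is the merge base.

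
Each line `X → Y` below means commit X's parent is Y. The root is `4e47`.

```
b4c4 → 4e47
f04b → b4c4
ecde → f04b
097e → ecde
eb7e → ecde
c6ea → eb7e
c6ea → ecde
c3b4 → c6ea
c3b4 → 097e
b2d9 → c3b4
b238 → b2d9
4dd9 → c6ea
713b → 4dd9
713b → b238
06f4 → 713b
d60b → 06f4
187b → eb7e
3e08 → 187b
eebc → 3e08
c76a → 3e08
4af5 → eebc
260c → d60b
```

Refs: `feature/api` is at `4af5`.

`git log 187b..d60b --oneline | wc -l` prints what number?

Reachable from d60b: {06f4, 097e, 4dd9, 4e47, 713b, b238, b2d9, b4c4, c3b4, c6ea, d60b, eb7e, ecde, f04b}.
Reachable from 187b: {187b, 4e47, b4c4, eb7e, ecde, f04b}.
In d60b's history but not 187b's: {06f4, 097e, 4dd9, 713b, b238, b2d9, c3b4, c6ea, d60b} — 9 commits.

9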